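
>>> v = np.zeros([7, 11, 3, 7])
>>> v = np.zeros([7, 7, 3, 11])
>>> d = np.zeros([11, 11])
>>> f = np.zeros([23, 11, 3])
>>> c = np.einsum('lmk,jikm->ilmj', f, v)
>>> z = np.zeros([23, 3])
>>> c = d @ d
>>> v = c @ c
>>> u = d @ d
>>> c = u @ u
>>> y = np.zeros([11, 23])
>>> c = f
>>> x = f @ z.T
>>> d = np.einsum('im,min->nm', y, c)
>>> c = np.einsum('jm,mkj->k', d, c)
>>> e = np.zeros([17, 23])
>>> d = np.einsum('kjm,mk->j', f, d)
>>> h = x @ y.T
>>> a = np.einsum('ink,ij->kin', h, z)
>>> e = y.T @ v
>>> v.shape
(11, 11)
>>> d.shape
(11,)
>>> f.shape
(23, 11, 3)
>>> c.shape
(11,)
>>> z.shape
(23, 3)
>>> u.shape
(11, 11)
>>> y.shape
(11, 23)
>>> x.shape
(23, 11, 23)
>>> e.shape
(23, 11)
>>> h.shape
(23, 11, 11)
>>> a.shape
(11, 23, 11)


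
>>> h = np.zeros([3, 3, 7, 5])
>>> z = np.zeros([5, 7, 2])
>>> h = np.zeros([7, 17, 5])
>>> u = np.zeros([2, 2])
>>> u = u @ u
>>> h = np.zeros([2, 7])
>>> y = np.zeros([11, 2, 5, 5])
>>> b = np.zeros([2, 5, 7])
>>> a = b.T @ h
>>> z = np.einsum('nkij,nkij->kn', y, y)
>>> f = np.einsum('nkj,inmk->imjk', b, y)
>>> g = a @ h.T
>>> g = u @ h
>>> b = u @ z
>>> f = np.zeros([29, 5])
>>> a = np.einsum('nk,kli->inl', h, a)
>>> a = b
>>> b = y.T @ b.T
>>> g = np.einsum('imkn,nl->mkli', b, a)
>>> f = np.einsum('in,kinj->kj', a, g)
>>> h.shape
(2, 7)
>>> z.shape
(2, 11)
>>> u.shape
(2, 2)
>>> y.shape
(11, 2, 5, 5)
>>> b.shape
(5, 5, 2, 2)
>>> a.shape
(2, 11)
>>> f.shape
(5, 5)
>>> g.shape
(5, 2, 11, 5)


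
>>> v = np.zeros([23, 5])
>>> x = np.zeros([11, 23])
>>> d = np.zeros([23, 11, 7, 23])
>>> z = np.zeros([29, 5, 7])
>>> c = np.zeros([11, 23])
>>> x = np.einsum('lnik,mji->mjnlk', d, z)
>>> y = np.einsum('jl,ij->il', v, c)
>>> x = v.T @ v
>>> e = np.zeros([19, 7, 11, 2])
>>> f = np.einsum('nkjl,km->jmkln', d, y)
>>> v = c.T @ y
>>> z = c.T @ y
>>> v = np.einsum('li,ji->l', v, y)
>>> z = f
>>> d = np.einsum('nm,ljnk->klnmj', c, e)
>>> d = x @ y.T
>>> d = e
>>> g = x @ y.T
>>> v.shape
(23,)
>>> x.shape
(5, 5)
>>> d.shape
(19, 7, 11, 2)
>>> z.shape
(7, 5, 11, 23, 23)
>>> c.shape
(11, 23)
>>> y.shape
(11, 5)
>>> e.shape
(19, 7, 11, 2)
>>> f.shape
(7, 5, 11, 23, 23)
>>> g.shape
(5, 11)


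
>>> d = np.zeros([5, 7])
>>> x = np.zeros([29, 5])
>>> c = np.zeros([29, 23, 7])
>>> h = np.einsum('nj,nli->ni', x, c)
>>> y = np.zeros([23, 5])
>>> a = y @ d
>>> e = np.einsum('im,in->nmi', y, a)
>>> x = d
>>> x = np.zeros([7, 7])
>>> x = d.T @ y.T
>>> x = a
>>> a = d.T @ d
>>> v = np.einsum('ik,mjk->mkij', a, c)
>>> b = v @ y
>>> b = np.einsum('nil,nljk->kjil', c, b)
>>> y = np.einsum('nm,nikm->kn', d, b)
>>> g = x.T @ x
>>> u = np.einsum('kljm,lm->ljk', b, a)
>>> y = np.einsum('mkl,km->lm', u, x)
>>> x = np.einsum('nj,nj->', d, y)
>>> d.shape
(5, 7)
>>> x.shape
()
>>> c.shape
(29, 23, 7)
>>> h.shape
(29, 7)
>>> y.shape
(5, 7)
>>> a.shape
(7, 7)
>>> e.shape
(7, 5, 23)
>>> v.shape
(29, 7, 7, 23)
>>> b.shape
(5, 7, 23, 7)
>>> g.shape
(7, 7)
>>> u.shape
(7, 23, 5)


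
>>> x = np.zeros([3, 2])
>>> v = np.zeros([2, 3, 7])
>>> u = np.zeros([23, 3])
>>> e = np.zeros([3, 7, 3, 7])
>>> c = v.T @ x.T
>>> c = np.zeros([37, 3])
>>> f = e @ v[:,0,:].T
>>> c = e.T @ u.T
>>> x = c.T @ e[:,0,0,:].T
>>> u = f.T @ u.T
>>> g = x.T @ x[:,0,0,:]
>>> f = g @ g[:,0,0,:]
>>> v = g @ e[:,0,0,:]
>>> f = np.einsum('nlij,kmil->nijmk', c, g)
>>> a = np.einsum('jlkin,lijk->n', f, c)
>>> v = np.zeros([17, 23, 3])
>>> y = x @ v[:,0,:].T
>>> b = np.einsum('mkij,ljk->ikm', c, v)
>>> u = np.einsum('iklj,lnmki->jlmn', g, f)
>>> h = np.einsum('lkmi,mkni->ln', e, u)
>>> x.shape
(23, 7, 3, 3)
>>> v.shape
(17, 23, 3)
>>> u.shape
(3, 7, 23, 7)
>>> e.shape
(3, 7, 3, 7)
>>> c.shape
(7, 3, 7, 23)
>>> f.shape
(7, 7, 23, 3, 3)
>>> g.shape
(3, 3, 7, 3)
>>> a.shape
(3,)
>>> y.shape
(23, 7, 3, 17)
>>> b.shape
(7, 3, 7)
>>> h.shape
(3, 23)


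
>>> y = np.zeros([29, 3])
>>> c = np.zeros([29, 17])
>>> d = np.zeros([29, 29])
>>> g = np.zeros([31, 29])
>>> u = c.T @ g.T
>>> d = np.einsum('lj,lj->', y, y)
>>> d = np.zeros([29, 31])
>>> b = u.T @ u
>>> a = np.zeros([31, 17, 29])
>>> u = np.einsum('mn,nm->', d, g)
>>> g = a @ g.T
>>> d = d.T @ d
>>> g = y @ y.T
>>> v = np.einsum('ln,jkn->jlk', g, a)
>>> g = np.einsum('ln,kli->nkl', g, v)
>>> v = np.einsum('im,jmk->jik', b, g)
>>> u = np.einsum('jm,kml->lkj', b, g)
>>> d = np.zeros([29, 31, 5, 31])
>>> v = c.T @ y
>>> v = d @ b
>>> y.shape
(29, 3)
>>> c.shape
(29, 17)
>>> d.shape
(29, 31, 5, 31)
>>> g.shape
(29, 31, 29)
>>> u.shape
(29, 29, 31)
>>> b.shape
(31, 31)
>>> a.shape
(31, 17, 29)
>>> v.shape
(29, 31, 5, 31)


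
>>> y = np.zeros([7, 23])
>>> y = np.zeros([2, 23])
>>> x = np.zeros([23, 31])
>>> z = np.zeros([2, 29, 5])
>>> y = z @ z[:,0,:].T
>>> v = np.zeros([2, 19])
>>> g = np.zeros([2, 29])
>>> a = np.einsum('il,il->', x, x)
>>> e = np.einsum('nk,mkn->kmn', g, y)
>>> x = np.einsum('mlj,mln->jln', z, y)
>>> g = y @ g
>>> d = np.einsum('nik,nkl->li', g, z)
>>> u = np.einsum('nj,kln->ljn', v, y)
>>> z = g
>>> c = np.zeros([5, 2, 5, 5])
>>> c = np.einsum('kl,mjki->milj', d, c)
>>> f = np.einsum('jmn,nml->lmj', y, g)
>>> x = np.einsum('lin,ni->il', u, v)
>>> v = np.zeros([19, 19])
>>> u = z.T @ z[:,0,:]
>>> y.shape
(2, 29, 2)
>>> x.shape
(19, 29)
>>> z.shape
(2, 29, 29)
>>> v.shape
(19, 19)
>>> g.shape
(2, 29, 29)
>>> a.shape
()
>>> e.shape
(29, 2, 2)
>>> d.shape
(5, 29)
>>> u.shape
(29, 29, 29)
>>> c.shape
(5, 5, 29, 2)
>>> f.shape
(29, 29, 2)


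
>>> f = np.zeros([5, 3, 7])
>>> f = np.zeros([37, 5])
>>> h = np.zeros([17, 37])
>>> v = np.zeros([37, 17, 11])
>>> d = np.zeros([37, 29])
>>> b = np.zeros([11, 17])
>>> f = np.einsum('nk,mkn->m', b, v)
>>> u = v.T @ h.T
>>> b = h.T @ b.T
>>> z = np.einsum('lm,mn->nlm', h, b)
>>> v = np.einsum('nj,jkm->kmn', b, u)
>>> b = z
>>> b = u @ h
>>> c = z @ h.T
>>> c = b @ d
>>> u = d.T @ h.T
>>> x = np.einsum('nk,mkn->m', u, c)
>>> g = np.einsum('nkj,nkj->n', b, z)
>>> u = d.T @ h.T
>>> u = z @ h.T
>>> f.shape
(37,)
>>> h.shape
(17, 37)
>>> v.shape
(17, 17, 37)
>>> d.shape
(37, 29)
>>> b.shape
(11, 17, 37)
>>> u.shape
(11, 17, 17)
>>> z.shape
(11, 17, 37)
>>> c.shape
(11, 17, 29)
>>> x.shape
(11,)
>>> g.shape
(11,)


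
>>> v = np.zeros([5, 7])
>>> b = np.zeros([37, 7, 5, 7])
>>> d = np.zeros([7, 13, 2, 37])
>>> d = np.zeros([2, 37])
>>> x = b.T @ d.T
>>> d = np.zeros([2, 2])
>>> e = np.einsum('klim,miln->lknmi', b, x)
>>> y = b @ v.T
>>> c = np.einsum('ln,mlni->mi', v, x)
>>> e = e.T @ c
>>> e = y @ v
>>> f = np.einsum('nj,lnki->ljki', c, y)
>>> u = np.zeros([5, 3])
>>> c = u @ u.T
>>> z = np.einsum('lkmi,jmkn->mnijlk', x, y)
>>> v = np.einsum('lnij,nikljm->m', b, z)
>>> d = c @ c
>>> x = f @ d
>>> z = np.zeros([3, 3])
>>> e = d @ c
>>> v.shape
(5,)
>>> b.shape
(37, 7, 5, 7)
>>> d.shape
(5, 5)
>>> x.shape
(37, 2, 5, 5)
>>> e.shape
(5, 5)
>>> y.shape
(37, 7, 5, 5)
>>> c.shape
(5, 5)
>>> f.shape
(37, 2, 5, 5)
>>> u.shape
(5, 3)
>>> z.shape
(3, 3)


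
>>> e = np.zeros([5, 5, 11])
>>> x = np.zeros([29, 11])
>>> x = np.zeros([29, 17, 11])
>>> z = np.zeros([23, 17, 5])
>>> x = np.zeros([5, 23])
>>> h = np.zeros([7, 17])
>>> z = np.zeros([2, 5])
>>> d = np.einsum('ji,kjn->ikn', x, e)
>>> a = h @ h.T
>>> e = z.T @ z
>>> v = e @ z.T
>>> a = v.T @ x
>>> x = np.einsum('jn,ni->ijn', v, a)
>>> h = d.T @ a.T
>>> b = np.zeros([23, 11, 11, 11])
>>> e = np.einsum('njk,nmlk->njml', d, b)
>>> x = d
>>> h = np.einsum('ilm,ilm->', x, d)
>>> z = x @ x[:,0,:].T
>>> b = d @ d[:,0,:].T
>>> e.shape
(23, 5, 11, 11)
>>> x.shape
(23, 5, 11)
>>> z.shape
(23, 5, 23)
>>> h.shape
()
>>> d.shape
(23, 5, 11)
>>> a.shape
(2, 23)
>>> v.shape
(5, 2)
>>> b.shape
(23, 5, 23)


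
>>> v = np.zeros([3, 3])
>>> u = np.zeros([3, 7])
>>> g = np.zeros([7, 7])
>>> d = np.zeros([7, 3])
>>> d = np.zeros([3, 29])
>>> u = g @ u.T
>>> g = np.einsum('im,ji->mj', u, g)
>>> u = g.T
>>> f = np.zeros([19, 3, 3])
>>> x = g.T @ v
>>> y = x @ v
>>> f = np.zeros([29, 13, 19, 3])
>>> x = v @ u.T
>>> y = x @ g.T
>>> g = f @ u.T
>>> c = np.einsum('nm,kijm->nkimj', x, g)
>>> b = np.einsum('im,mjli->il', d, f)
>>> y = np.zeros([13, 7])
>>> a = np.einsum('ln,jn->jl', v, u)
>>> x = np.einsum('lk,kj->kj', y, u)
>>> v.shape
(3, 3)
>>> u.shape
(7, 3)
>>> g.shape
(29, 13, 19, 7)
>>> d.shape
(3, 29)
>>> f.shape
(29, 13, 19, 3)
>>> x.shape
(7, 3)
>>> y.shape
(13, 7)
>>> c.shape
(3, 29, 13, 7, 19)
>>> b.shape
(3, 19)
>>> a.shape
(7, 3)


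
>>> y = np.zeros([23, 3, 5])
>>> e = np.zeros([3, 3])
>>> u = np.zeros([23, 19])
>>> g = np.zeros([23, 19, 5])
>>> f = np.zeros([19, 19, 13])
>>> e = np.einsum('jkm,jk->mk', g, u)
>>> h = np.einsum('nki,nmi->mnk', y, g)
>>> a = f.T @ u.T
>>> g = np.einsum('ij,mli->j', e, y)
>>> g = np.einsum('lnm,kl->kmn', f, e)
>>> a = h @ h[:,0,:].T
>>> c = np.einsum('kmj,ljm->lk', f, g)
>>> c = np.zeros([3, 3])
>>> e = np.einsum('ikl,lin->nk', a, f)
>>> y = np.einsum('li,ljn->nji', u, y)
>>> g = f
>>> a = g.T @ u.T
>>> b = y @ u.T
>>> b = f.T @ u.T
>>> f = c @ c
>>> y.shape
(5, 3, 19)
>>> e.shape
(13, 23)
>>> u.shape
(23, 19)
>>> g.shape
(19, 19, 13)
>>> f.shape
(3, 3)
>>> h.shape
(19, 23, 3)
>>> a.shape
(13, 19, 23)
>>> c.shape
(3, 3)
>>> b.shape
(13, 19, 23)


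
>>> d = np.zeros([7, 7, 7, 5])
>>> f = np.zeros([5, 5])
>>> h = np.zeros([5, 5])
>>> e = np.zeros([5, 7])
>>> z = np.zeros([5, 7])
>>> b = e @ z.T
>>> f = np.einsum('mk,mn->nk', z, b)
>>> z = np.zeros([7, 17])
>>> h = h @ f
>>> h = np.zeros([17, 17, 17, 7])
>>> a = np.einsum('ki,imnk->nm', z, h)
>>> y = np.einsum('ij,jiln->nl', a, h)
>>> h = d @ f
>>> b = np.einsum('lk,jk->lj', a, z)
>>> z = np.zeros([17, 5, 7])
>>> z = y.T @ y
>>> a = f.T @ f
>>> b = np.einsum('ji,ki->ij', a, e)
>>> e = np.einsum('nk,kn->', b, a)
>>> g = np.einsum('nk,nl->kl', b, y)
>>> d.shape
(7, 7, 7, 5)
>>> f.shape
(5, 7)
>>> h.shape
(7, 7, 7, 7)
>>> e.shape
()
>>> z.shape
(17, 17)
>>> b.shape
(7, 7)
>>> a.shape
(7, 7)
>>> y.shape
(7, 17)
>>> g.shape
(7, 17)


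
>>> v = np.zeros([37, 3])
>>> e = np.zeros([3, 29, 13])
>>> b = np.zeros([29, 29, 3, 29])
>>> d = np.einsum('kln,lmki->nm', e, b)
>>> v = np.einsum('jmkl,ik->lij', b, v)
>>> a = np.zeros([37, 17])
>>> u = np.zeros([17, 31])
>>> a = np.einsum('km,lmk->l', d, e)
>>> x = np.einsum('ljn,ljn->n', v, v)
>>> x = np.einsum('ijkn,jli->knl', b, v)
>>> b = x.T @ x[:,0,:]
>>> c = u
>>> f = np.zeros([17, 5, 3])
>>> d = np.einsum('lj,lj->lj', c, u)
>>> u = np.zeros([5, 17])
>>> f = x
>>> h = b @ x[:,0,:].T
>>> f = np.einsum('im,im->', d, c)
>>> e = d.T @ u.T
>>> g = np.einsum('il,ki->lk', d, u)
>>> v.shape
(29, 37, 29)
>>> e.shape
(31, 5)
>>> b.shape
(37, 29, 37)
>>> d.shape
(17, 31)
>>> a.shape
(3,)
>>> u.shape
(5, 17)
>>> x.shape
(3, 29, 37)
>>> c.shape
(17, 31)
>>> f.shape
()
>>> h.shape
(37, 29, 3)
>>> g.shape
(31, 5)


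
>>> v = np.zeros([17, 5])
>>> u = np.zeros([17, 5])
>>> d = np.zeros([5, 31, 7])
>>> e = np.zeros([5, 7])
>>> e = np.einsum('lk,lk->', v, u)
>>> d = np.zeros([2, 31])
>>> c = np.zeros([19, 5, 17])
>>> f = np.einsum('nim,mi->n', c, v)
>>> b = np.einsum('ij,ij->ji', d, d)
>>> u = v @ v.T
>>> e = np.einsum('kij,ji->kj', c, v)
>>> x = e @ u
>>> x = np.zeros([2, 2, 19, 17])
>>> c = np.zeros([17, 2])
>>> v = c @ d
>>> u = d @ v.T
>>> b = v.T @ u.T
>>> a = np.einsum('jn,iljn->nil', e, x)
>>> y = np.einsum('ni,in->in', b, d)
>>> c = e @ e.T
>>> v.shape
(17, 31)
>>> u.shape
(2, 17)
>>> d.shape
(2, 31)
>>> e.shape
(19, 17)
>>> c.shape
(19, 19)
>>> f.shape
(19,)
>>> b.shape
(31, 2)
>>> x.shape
(2, 2, 19, 17)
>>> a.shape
(17, 2, 2)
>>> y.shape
(2, 31)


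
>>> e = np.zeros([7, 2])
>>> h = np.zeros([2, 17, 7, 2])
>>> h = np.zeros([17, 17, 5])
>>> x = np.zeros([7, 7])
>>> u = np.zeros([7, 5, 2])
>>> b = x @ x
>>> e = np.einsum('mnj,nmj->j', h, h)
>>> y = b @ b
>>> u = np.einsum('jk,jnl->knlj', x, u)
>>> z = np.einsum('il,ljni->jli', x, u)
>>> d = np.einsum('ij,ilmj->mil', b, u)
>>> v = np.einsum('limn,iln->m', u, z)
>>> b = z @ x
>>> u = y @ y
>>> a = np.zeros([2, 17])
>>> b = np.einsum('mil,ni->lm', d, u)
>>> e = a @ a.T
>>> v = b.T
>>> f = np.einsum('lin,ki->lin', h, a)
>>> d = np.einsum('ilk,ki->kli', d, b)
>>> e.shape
(2, 2)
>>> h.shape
(17, 17, 5)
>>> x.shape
(7, 7)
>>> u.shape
(7, 7)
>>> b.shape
(5, 2)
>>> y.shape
(7, 7)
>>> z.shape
(5, 7, 7)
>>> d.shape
(5, 7, 2)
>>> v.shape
(2, 5)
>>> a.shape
(2, 17)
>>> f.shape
(17, 17, 5)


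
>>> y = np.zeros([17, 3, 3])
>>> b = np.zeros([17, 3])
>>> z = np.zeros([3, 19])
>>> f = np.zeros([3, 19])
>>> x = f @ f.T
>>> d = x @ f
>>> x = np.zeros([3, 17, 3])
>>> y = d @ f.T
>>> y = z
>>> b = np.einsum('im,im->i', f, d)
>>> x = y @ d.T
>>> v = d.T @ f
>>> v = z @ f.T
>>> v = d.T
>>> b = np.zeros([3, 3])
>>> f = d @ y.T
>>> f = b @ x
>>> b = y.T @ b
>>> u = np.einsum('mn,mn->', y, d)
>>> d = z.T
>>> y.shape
(3, 19)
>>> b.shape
(19, 3)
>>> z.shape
(3, 19)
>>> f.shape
(3, 3)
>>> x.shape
(3, 3)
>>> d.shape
(19, 3)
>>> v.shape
(19, 3)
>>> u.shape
()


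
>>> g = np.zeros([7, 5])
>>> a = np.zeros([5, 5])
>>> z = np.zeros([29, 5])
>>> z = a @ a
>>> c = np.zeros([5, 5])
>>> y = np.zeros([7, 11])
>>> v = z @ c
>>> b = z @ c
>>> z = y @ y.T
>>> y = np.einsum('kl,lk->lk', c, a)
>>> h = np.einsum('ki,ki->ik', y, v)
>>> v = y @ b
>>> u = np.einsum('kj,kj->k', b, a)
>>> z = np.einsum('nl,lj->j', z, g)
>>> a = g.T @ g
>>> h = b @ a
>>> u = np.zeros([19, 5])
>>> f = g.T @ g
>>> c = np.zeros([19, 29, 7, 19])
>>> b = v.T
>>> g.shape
(7, 5)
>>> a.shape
(5, 5)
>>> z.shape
(5,)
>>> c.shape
(19, 29, 7, 19)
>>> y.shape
(5, 5)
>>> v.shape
(5, 5)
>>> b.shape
(5, 5)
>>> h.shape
(5, 5)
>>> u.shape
(19, 5)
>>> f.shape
(5, 5)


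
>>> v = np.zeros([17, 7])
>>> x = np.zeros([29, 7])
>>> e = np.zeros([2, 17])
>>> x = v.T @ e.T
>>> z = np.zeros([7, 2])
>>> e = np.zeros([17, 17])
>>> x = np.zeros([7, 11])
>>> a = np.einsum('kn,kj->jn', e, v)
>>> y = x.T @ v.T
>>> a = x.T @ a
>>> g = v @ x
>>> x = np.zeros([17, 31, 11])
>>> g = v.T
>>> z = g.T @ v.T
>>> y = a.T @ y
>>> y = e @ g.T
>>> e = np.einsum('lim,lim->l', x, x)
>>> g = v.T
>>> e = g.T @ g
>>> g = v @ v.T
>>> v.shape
(17, 7)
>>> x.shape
(17, 31, 11)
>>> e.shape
(17, 17)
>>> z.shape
(17, 17)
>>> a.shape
(11, 17)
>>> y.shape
(17, 7)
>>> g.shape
(17, 17)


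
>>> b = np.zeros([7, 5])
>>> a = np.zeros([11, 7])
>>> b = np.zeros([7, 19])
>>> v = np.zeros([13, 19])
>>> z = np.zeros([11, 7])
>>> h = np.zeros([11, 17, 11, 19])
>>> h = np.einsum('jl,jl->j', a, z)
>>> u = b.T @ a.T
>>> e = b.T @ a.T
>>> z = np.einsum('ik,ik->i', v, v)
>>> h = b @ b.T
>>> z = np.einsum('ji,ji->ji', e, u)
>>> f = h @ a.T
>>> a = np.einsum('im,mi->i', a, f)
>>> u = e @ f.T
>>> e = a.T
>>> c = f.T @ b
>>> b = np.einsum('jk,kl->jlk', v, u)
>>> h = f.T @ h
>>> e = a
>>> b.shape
(13, 7, 19)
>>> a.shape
(11,)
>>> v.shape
(13, 19)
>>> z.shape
(19, 11)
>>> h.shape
(11, 7)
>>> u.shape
(19, 7)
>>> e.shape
(11,)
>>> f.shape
(7, 11)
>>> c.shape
(11, 19)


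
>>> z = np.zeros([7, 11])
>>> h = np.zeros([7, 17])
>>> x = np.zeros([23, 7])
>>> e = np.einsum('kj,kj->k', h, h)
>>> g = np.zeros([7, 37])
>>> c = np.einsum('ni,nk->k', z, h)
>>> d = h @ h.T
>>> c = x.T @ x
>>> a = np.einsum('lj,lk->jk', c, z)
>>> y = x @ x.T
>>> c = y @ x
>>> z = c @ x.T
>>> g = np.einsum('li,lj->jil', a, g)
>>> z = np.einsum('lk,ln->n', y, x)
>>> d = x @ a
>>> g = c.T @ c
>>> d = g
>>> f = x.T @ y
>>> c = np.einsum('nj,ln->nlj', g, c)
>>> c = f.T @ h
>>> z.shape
(7,)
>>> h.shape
(7, 17)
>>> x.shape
(23, 7)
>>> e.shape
(7,)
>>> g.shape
(7, 7)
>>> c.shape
(23, 17)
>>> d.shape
(7, 7)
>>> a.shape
(7, 11)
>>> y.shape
(23, 23)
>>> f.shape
(7, 23)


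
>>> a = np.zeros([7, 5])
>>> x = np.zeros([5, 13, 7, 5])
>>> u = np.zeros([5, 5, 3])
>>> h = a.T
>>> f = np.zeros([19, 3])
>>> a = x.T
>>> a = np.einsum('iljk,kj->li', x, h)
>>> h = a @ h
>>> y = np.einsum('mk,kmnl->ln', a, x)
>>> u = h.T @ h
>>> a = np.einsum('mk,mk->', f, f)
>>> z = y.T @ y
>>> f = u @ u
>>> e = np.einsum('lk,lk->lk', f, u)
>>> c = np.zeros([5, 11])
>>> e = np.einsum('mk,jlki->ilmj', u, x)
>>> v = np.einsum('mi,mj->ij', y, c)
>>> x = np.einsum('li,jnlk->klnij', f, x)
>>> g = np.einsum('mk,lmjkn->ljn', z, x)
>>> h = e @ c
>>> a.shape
()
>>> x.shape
(5, 7, 13, 7, 5)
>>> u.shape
(7, 7)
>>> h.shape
(5, 13, 7, 11)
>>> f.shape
(7, 7)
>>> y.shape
(5, 7)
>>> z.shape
(7, 7)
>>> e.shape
(5, 13, 7, 5)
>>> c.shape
(5, 11)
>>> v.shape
(7, 11)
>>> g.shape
(5, 13, 5)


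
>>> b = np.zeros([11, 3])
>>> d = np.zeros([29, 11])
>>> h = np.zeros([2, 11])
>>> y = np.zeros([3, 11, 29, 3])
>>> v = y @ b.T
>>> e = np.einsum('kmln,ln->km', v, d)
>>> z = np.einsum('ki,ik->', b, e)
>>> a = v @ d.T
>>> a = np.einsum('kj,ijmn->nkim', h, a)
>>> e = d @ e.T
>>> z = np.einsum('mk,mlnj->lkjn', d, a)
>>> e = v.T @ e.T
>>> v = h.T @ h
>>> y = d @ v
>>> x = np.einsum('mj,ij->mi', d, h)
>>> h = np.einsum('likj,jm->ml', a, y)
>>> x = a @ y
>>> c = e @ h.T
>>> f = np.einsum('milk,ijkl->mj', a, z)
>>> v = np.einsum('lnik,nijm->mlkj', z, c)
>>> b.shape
(11, 3)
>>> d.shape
(29, 11)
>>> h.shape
(11, 29)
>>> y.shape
(29, 11)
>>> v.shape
(11, 2, 3, 11)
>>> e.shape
(11, 29, 11, 29)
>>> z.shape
(2, 11, 29, 3)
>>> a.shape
(29, 2, 3, 29)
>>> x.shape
(29, 2, 3, 11)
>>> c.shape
(11, 29, 11, 11)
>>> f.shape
(29, 11)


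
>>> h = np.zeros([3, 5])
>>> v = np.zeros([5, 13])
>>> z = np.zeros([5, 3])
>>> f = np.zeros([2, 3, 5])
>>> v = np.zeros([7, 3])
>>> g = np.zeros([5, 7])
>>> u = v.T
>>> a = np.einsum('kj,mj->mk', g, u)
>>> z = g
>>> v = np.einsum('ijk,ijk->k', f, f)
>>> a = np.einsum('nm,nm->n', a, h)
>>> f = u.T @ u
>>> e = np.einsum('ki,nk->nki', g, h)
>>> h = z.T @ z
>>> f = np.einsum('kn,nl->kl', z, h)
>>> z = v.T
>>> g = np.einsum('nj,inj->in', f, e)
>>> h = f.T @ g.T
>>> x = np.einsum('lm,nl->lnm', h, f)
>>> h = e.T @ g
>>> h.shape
(7, 5, 5)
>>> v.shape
(5,)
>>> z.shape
(5,)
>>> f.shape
(5, 7)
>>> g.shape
(3, 5)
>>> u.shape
(3, 7)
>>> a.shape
(3,)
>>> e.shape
(3, 5, 7)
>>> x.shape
(7, 5, 3)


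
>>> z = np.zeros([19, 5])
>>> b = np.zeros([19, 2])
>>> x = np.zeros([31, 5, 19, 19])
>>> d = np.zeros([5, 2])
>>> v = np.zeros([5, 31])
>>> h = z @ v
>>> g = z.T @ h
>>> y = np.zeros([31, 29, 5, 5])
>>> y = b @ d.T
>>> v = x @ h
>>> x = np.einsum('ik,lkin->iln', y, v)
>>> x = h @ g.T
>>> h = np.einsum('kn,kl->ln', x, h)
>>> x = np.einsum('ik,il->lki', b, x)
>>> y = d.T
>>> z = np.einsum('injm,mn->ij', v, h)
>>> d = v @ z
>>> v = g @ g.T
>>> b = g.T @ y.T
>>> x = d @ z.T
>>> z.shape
(31, 19)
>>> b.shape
(31, 2)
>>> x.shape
(31, 5, 19, 31)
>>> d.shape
(31, 5, 19, 19)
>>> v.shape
(5, 5)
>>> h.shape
(31, 5)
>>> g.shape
(5, 31)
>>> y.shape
(2, 5)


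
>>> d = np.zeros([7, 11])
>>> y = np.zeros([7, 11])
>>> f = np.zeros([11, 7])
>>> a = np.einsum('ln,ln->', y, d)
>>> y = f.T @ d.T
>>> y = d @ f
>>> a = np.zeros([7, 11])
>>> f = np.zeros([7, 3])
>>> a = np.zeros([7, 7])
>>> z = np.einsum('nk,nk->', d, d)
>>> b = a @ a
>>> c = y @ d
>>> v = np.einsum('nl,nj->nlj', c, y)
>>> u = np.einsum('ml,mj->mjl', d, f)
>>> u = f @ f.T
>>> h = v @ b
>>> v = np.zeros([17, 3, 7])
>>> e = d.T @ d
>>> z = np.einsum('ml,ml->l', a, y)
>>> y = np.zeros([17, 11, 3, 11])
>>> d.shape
(7, 11)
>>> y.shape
(17, 11, 3, 11)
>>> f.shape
(7, 3)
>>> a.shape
(7, 7)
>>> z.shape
(7,)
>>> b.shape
(7, 7)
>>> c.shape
(7, 11)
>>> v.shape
(17, 3, 7)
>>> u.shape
(7, 7)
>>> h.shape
(7, 11, 7)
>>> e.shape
(11, 11)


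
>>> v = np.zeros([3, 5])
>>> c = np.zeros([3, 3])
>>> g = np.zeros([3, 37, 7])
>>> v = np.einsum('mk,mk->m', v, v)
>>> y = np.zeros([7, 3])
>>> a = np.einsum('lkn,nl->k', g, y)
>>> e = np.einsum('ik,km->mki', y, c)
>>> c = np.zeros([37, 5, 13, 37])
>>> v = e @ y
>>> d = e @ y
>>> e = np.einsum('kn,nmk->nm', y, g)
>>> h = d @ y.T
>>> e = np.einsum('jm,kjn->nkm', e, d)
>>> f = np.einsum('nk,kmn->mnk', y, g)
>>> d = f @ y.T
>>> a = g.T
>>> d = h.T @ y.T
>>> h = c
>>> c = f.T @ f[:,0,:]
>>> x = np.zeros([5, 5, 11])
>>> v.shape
(3, 3, 3)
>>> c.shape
(3, 7, 3)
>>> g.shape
(3, 37, 7)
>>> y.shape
(7, 3)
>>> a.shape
(7, 37, 3)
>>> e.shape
(3, 3, 37)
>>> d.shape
(7, 3, 7)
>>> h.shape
(37, 5, 13, 37)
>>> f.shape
(37, 7, 3)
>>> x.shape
(5, 5, 11)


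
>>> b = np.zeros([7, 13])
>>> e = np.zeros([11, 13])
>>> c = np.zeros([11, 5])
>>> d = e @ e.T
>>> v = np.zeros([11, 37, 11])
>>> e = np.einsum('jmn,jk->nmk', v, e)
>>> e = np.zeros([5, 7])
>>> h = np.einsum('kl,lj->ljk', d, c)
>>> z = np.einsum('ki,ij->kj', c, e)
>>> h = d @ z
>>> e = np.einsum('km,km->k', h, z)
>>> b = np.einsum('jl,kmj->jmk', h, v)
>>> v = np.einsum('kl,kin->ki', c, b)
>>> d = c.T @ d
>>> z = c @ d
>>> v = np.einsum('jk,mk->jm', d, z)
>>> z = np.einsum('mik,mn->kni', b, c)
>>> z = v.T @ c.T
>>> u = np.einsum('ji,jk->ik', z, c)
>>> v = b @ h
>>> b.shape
(11, 37, 11)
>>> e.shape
(11,)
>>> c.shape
(11, 5)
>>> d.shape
(5, 11)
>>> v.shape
(11, 37, 7)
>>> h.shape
(11, 7)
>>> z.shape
(11, 11)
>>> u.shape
(11, 5)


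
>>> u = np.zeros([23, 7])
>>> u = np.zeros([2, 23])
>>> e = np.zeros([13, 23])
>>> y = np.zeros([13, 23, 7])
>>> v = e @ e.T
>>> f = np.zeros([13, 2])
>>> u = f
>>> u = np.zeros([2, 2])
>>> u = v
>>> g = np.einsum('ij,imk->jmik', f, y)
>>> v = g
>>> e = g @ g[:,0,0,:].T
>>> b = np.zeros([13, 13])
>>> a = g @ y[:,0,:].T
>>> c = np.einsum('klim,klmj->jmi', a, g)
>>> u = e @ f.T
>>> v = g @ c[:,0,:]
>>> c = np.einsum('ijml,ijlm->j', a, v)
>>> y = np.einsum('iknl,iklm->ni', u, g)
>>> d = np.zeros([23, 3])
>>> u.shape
(2, 23, 13, 13)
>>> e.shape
(2, 23, 13, 2)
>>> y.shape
(13, 2)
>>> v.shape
(2, 23, 13, 13)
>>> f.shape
(13, 2)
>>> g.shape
(2, 23, 13, 7)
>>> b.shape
(13, 13)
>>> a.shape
(2, 23, 13, 13)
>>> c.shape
(23,)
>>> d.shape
(23, 3)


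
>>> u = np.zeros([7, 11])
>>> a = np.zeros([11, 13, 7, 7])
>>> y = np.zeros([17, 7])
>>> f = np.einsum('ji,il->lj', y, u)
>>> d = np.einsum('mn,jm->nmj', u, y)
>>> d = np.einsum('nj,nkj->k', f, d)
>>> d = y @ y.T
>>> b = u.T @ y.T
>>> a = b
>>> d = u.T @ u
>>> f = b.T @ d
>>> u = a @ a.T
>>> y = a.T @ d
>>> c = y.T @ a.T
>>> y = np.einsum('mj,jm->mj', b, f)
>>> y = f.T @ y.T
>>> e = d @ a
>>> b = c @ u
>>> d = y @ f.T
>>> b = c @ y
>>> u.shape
(11, 11)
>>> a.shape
(11, 17)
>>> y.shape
(11, 11)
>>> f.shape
(17, 11)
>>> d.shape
(11, 17)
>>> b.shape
(11, 11)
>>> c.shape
(11, 11)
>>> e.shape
(11, 17)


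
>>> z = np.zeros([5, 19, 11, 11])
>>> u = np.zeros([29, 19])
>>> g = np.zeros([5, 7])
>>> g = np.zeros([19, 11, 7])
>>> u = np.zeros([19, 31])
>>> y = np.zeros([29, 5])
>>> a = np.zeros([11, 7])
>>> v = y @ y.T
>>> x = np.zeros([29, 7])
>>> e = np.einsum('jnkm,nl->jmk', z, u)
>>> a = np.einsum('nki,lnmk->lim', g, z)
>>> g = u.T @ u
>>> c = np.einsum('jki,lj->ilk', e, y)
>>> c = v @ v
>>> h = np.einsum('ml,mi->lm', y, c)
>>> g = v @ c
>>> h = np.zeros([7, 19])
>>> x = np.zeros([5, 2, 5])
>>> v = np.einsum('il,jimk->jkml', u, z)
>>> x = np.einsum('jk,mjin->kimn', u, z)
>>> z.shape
(5, 19, 11, 11)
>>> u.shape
(19, 31)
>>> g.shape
(29, 29)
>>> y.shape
(29, 5)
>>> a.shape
(5, 7, 11)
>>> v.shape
(5, 11, 11, 31)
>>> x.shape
(31, 11, 5, 11)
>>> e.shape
(5, 11, 11)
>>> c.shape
(29, 29)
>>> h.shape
(7, 19)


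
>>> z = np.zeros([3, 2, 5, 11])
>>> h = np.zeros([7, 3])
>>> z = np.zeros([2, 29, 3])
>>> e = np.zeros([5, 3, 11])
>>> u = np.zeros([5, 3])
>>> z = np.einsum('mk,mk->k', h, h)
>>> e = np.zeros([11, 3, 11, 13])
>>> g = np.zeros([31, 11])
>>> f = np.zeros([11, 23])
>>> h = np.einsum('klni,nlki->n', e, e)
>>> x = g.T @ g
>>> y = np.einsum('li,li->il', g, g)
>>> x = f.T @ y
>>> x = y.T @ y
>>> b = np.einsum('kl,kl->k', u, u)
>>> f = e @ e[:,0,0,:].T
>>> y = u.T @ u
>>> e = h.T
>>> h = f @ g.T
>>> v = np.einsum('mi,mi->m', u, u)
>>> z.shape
(3,)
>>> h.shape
(11, 3, 11, 31)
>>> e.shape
(11,)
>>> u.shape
(5, 3)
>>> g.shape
(31, 11)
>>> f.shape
(11, 3, 11, 11)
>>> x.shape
(31, 31)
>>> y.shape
(3, 3)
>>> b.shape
(5,)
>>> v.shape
(5,)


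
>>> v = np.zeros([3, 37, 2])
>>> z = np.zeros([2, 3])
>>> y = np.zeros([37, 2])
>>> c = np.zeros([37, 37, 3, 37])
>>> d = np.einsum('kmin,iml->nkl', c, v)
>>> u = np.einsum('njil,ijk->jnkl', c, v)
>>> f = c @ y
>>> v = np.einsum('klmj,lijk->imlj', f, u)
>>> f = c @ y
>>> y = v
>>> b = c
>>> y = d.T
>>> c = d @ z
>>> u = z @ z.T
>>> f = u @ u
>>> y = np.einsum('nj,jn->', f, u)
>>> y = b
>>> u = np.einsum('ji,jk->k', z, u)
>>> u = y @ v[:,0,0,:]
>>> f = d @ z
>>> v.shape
(37, 3, 37, 2)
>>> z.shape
(2, 3)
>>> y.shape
(37, 37, 3, 37)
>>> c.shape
(37, 37, 3)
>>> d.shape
(37, 37, 2)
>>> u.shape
(37, 37, 3, 2)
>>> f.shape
(37, 37, 3)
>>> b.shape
(37, 37, 3, 37)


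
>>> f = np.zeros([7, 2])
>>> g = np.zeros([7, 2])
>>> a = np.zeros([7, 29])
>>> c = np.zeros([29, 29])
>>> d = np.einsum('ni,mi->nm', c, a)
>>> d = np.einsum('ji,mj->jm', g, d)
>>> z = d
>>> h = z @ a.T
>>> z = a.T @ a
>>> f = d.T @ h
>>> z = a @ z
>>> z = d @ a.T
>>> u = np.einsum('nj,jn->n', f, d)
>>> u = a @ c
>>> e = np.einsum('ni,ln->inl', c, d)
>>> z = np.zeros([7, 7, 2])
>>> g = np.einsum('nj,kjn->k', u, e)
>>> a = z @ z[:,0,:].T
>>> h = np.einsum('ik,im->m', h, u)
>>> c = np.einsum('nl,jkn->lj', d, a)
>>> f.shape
(29, 7)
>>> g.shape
(29,)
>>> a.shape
(7, 7, 7)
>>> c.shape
(29, 7)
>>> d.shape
(7, 29)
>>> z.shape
(7, 7, 2)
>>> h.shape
(29,)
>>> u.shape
(7, 29)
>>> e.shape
(29, 29, 7)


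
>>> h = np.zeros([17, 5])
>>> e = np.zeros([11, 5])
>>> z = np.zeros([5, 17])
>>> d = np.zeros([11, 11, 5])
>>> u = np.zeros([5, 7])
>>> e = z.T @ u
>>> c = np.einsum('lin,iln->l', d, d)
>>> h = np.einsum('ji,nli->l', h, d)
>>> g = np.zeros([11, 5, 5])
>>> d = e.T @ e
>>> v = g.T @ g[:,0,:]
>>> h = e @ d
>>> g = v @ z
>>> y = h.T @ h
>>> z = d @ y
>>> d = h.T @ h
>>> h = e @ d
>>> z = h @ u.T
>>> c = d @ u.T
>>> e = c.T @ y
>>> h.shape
(17, 7)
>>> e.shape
(5, 7)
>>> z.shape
(17, 5)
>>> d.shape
(7, 7)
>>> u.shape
(5, 7)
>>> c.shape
(7, 5)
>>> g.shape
(5, 5, 17)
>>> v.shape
(5, 5, 5)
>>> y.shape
(7, 7)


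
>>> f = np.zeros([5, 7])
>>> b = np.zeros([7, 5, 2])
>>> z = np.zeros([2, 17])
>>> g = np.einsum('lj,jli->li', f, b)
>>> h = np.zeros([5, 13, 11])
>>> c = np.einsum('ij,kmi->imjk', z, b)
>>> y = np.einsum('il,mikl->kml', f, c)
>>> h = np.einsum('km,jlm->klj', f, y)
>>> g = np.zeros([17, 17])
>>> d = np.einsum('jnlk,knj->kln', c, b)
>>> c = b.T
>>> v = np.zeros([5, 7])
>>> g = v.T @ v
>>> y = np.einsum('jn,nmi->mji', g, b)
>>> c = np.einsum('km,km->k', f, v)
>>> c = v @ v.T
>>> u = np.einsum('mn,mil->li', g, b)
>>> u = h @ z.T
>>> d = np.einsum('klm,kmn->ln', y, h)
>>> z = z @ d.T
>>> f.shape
(5, 7)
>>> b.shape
(7, 5, 2)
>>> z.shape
(2, 7)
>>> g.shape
(7, 7)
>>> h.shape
(5, 2, 17)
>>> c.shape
(5, 5)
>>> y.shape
(5, 7, 2)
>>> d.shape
(7, 17)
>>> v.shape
(5, 7)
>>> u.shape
(5, 2, 2)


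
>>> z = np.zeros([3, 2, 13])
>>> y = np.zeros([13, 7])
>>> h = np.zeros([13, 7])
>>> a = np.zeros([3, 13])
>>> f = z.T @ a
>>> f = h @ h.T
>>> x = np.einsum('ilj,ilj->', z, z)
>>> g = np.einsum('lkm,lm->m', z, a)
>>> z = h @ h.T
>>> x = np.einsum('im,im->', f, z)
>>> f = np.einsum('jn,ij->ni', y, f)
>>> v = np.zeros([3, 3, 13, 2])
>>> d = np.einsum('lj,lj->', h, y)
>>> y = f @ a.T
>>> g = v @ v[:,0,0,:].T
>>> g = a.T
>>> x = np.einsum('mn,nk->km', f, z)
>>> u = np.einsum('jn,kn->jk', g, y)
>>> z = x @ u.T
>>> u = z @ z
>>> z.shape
(13, 13)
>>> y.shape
(7, 3)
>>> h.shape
(13, 7)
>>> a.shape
(3, 13)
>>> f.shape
(7, 13)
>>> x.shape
(13, 7)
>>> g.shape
(13, 3)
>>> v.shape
(3, 3, 13, 2)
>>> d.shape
()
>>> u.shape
(13, 13)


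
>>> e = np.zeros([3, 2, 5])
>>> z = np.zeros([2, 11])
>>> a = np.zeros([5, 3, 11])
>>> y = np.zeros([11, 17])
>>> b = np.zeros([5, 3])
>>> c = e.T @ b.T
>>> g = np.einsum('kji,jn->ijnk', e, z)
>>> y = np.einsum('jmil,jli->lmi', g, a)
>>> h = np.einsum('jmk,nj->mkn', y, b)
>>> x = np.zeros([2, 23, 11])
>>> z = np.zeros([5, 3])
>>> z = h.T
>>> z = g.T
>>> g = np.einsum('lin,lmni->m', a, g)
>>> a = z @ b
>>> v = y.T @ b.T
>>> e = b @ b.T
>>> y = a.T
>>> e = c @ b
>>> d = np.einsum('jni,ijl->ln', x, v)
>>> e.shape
(5, 2, 3)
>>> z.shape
(3, 11, 2, 5)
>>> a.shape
(3, 11, 2, 3)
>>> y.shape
(3, 2, 11, 3)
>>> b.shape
(5, 3)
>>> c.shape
(5, 2, 5)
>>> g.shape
(2,)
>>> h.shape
(2, 11, 5)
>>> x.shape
(2, 23, 11)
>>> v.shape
(11, 2, 5)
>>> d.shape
(5, 23)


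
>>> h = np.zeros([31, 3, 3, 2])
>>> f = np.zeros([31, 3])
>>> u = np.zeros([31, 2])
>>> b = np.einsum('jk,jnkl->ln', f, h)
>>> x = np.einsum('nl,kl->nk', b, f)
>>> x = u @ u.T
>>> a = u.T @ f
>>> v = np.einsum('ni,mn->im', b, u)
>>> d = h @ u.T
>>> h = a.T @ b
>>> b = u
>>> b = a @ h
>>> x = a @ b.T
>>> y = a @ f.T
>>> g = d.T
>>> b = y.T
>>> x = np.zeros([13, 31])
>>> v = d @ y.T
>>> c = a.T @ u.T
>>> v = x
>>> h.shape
(3, 3)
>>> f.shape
(31, 3)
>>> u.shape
(31, 2)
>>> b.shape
(31, 2)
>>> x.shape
(13, 31)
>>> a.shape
(2, 3)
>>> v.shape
(13, 31)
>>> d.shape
(31, 3, 3, 31)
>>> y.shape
(2, 31)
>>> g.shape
(31, 3, 3, 31)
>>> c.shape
(3, 31)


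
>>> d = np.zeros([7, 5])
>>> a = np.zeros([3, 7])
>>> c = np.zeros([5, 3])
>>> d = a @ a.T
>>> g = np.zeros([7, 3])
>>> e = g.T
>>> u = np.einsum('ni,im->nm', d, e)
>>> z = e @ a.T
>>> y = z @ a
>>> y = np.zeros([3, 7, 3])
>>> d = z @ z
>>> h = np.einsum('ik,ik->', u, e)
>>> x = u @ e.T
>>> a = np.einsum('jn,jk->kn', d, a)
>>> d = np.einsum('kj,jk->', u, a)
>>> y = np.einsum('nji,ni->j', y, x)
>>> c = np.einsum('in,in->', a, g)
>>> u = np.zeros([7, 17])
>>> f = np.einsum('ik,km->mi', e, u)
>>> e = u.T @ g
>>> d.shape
()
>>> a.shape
(7, 3)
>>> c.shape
()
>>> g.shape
(7, 3)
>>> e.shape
(17, 3)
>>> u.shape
(7, 17)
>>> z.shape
(3, 3)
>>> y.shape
(7,)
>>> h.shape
()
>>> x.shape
(3, 3)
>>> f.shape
(17, 3)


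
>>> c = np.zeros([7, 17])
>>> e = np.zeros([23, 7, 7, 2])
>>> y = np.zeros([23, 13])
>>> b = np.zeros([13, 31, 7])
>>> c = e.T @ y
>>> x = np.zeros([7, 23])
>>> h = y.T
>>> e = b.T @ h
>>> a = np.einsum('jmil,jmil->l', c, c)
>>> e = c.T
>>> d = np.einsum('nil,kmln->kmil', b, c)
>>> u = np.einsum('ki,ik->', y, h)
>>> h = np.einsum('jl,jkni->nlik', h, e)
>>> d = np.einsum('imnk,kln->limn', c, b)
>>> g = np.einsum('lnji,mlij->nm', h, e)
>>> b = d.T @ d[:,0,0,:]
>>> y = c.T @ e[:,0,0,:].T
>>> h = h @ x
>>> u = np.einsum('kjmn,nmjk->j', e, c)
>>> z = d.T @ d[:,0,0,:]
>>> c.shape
(2, 7, 7, 13)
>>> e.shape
(13, 7, 7, 2)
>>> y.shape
(13, 7, 7, 13)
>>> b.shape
(7, 7, 2, 7)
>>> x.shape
(7, 23)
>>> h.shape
(7, 23, 2, 23)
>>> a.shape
(13,)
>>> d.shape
(31, 2, 7, 7)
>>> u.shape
(7,)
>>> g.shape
(23, 13)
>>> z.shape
(7, 7, 2, 7)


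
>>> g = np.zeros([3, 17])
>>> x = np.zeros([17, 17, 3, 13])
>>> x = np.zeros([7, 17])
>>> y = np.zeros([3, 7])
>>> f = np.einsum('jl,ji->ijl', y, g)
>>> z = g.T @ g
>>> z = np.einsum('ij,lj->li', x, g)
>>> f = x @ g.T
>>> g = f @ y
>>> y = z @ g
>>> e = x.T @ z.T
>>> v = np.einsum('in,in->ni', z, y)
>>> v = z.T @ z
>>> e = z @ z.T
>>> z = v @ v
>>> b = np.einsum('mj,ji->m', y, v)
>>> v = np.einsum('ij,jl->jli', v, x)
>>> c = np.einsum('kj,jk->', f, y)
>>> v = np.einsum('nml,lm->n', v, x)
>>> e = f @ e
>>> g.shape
(7, 7)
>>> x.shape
(7, 17)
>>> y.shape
(3, 7)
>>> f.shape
(7, 3)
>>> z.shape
(7, 7)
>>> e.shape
(7, 3)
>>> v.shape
(7,)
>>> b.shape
(3,)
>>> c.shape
()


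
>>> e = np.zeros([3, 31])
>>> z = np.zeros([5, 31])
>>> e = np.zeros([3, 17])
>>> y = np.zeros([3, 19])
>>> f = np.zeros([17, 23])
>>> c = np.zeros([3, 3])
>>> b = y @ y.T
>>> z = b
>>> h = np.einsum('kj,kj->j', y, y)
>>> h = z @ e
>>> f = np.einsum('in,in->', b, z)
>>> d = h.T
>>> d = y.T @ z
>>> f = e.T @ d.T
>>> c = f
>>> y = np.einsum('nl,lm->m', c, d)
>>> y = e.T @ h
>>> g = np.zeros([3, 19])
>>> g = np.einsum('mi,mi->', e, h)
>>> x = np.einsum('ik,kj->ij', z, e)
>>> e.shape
(3, 17)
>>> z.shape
(3, 3)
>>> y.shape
(17, 17)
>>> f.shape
(17, 19)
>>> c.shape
(17, 19)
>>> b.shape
(3, 3)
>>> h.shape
(3, 17)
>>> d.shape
(19, 3)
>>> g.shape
()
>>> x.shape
(3, 17)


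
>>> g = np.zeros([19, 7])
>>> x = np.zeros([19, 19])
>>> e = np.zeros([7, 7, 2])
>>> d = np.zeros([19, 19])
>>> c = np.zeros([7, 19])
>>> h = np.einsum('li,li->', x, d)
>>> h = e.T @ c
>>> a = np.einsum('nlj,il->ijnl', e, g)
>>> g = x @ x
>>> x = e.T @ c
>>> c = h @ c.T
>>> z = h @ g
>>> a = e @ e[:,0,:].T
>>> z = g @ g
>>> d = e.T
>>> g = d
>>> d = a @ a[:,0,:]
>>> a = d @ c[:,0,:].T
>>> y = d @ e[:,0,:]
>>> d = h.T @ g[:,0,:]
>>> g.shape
(2, 7, 7)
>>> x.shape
(2, 7, 19)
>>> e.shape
(7, 7, 2)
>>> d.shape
(19, 7, 7)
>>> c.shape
(2, 7, 7)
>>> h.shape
(2, 7, 19)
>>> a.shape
(7, 7, 2)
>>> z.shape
(19, 19)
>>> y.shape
(7, 7, 2)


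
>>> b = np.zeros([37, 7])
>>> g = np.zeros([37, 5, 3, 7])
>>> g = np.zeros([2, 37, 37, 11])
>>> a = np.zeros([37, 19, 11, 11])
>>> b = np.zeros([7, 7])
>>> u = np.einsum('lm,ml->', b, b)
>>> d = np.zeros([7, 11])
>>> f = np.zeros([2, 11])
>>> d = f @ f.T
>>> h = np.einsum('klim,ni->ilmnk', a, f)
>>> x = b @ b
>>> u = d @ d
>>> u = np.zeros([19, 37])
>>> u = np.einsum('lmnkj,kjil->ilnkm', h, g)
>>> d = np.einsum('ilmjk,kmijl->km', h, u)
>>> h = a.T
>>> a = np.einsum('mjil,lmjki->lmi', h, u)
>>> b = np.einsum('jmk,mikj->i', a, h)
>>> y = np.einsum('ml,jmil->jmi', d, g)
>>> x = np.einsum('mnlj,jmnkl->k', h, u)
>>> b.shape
(11,)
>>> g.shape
(2, 37, 37, 11)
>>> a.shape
(37, 11, 19)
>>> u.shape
(37, 11, 11, 2, 19)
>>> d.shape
(37, 11)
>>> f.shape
(2, 11)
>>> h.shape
(11, 11, 19, 37)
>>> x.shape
(2,)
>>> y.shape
(2, 37, 37)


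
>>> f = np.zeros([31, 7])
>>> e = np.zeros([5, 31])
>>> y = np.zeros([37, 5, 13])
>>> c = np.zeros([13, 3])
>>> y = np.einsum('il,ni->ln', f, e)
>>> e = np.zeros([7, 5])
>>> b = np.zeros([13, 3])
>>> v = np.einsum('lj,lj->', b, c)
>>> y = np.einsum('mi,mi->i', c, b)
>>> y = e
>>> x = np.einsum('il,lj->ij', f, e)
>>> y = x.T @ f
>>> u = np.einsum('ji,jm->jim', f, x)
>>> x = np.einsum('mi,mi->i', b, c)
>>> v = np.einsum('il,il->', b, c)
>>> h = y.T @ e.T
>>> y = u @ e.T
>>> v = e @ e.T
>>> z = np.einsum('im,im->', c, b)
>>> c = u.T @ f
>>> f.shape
(31, 7)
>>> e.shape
(7, 5)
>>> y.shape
(31, 7, 7)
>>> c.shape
(5, 7, 7)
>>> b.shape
(13, 3)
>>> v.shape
(7, 7)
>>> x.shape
(3,)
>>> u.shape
(31, 7, 5)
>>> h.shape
(7, 7)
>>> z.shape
()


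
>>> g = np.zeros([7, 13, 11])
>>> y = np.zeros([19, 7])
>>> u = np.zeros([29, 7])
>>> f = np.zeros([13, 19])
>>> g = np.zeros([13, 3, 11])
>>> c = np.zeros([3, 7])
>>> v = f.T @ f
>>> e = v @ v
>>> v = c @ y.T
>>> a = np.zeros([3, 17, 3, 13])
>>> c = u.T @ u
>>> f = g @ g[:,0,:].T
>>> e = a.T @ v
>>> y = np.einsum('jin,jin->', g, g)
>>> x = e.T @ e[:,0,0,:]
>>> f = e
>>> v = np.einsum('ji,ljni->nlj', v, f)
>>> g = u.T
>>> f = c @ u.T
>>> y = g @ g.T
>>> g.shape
(7, 29)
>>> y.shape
(7, 7)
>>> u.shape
(29, 7)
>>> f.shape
(7, 29)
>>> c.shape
(7, 7)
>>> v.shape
(17, 13, 3)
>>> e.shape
(13, 3, 17, 19)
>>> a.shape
(3, 17, 3, 13)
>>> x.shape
(19, 17, 3, 19)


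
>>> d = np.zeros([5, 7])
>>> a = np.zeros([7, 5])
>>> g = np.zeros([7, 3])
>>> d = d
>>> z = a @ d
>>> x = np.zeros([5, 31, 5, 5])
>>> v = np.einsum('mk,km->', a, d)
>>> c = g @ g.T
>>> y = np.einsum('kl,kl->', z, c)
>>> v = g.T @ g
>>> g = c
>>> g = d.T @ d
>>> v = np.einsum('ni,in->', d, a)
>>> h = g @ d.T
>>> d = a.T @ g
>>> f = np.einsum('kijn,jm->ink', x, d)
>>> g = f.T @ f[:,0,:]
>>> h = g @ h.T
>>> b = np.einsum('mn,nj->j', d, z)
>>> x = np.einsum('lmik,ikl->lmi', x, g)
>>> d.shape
(5, 7)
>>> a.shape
(7, 5)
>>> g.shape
(5, 5, 5)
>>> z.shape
(7, 7)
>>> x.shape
(5, 31, 5)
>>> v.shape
()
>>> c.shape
(7, 7)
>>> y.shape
()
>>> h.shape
(5, 5, 7)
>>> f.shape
(31, 5, 5)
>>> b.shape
(7,)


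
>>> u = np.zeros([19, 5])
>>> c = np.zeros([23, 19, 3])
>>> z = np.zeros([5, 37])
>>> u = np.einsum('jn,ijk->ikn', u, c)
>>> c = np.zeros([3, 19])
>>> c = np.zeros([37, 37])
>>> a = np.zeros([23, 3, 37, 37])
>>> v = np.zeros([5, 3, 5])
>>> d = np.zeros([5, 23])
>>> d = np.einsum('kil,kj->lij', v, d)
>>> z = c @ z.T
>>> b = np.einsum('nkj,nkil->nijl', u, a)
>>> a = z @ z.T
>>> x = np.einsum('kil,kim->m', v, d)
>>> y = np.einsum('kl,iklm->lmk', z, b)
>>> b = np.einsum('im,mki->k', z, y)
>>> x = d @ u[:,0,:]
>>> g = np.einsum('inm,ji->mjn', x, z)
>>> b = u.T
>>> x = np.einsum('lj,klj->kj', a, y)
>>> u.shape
(23, 3, 5)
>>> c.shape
(37, 37)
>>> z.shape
(37, 5)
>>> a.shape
(37, 37)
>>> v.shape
(5, 3, 5)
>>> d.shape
(5, 3, 23)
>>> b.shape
(5, 3, 23)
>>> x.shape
(5, 37)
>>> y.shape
(5, 37, 37)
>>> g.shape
(5, 37, 3)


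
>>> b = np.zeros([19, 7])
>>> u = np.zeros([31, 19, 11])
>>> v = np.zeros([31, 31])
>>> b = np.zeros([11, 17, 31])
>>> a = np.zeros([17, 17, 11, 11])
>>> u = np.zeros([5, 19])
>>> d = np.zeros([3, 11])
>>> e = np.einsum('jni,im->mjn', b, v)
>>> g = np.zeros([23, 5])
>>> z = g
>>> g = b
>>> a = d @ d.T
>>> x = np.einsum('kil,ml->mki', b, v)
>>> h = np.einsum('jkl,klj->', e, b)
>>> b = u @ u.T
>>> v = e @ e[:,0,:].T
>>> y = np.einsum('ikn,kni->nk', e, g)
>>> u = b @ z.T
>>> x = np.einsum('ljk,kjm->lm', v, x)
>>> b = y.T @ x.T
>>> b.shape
(11, 31)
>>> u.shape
(5, 23)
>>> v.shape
(31, 11, 31)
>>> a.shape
(3, 3)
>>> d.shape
(3, 11)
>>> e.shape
(31, 11, 17)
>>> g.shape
(11, 17, 31)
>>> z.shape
(23, 5)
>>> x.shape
(31, 17)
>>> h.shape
()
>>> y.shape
(17, 11)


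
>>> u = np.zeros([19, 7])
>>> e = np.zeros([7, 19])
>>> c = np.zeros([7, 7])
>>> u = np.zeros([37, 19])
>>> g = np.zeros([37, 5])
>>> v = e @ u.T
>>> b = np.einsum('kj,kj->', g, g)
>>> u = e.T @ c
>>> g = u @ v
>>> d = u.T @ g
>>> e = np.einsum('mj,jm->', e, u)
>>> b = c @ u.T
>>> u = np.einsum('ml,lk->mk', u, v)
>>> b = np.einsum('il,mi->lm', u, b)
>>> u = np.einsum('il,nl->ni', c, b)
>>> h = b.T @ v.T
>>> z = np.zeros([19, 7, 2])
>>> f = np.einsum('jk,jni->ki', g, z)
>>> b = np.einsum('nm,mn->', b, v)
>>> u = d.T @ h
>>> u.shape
(37, 7)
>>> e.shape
()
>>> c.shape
(7, 7)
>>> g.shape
(19, 37)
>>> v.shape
(7, 37)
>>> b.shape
()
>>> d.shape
(7, 37)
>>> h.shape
(7, 7)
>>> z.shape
(19, 7, 2)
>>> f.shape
(37, 2)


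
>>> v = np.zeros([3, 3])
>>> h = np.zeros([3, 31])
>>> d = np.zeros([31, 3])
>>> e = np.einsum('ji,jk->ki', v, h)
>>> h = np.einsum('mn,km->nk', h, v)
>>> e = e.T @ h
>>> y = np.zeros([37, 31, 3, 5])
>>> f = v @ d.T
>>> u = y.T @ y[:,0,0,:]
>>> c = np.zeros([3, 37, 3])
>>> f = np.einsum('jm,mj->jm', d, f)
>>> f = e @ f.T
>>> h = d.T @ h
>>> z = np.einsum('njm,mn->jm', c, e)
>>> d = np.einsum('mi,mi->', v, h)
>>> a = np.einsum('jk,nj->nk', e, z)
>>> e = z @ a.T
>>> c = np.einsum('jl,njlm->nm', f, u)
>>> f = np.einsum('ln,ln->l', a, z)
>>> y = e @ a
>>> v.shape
(3, 3)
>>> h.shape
(3, 3)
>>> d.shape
()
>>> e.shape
(37, 37)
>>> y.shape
(37, 3)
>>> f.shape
(37,)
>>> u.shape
(5, 3, 31, 5)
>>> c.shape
(5, 5)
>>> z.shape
(37, 3)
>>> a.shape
(37, 3)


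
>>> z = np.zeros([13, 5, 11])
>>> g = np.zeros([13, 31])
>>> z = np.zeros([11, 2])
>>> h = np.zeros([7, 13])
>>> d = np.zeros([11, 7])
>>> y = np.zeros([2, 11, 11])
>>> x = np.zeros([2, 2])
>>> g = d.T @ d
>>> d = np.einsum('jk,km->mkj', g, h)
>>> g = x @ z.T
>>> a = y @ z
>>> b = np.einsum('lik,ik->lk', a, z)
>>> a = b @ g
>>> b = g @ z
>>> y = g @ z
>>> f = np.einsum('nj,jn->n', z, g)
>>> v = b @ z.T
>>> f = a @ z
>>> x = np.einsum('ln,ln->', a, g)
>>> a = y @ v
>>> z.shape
(11, 2)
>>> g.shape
(2, 11)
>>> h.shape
(7, 13)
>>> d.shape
(13, 7, 7)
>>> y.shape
(2, 2)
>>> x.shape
()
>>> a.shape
(2, 11)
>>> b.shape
(2, 2)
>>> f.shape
(2, 2)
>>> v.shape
(2, 11)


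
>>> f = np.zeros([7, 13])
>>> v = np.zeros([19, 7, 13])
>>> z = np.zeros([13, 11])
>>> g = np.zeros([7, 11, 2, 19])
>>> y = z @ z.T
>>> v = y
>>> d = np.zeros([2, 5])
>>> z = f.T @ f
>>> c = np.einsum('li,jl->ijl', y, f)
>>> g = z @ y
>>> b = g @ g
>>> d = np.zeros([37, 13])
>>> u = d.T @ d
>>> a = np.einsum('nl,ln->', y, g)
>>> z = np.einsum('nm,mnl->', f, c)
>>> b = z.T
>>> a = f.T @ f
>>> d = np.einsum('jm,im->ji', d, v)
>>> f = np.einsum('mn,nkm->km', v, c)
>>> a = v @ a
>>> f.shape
(7, 13)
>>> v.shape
(13, 13)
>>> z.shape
()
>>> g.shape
(13, 13)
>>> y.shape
(13, 13)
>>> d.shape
(37, 13)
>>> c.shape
(13, 7, 13)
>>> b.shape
()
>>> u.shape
(13, 13)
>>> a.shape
(13, 13)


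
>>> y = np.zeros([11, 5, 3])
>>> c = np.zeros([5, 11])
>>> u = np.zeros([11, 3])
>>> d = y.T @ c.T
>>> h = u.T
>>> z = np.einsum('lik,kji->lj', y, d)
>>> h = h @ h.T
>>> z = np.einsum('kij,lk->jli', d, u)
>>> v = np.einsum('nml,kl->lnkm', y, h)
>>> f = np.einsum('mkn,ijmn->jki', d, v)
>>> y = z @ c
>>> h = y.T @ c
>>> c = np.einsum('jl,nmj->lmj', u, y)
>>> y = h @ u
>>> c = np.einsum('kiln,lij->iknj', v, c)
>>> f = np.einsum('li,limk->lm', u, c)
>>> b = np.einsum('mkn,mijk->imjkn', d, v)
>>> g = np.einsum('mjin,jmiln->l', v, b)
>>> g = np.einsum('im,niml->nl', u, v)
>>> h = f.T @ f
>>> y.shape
(11, 11, 3)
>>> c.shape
(11, 3, 5, 11)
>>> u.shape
(11, 3)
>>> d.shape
(3, 5, 5)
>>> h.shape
(5, 5)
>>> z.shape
(5, 11, 5)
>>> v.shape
(3, 11, 3, 5)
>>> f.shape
(11, 5)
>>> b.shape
(11, 3, 3, 5, 5)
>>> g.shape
(3, 5)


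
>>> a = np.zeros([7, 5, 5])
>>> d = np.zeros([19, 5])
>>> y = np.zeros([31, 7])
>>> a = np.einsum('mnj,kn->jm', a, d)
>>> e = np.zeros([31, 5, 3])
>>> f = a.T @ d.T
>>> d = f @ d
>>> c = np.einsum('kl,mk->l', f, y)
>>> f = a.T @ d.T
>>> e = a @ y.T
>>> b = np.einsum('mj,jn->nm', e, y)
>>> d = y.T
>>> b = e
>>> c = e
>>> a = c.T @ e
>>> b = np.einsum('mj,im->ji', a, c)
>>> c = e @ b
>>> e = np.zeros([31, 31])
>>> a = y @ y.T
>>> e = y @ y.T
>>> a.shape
(31, 31)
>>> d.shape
(7, 31)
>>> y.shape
(31, 7)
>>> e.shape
(31, 31)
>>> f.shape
(7, 7)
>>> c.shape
(5, 5)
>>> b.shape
(31, 5)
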